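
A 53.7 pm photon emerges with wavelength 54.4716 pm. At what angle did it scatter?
47.00°

First find the wavelength shift:
Δλ = λ' - λ = 54.4716 - 53.7 = 0.7716 pm

Using Δλ = λ_C(1 - cos θ), with λ_C = h/(m_e·c) ≈ 2.42631024 pm:
cos θ = 1 - Δλ/λ_C
cos θ = 1 - 0.7716/2.42631024
cos θ = 0.681986

θ = arccos(0.681986)
θ = 47.00°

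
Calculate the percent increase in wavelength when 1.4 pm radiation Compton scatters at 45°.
50.7607%

Calculate the Compton shift:
Δλ = λ_C(1 - cos(45°))
Δλ = 2.4263 × (1 - cos(45°))
Δλ = 2.4263 × 0.2929
Δλ = 0.7106 pm

Percentage change:
(Δλ/λ₀) × 100 = (0.7106/1.4) × 100
= 50.7607%

(Intermediate values are shown rounded; full precision is carried through to the final answer.)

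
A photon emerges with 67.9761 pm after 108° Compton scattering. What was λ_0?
64.8000 pm

From λ' = λ + Δλ, we have λ = λ' - Δλ

First calculate the Compton shift:
Δλ = λ_C(1 - cos θ)
Δλ = 2.4263 × (1 - cos(108°))
Δλ = 2.4263 × 1.3090
Δλ = 3.1761 pm

Initial wavelength:
λ = λ' - Δλ
λ = 67.9761 - 3.1761
λ = 64.8000 pm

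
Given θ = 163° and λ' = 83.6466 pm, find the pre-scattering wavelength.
78.9000 pm

From λ' = λ + Δλ, we have λ = λ' - Δλ

First calculate the Compton shift:
Δλ = λ_C(1 - cos θ)
Δλ = 2.4263 × (1 - cos(163°))
Δλ = 2.4263 × 1.9563
Δλ = 4.7466 pm

Initial wavelength:
λ = λ' - Δλ
λ = 83.6466 - 4.7466
λ = 78.9000 pm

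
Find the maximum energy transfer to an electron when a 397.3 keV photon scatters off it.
241.8006 keV

Maximum energy transfer occurs at θ = 180° (backscattering).

Initial photon: E₀ = 397.3 keV → λ₀ = 3.1207 pm

Maximum Compton shift (at 180°):
Δλ_max = 2λ_C = 2 × 2.4263 = 4.8526 pm

Final wavelength:
λ' = 3.1207 + 4.8526 = 7.9733 pm

Minimum photon energy (maximum energy to electron):
E'_min = hc/λ' = 155.4994 keV

Maximum electron kinetic energy:
K_max = E₀ - E'_min = 397.3000 - 155.4994 = 241.8006 keV

(Intermediate values are shown rounded; full precision is carried through to the final answer.)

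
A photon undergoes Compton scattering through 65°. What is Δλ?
1.4009 pm

Using the Compton scattering formula:
Δλ = λ_C(1 - cos θ)

where λ_C = h/(m_e·c) ≈ 2.4263 pm is the Compton wavelength of an electron.

For θ = 65°:
cos(65°) = 0.4226
1 - cos(65°) = 0.5774

Δλ = 2.4263 × 0.5774
Δλ = 1.4009 pm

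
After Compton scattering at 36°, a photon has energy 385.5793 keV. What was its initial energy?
450.5000 keV

Convert final energy to wavelength (hc ≈ 1239.842 keV·pm):
λ' = hc/E' = 1239.842 / 385.5793 = 3.2155 pm

Calculate the Compton shift:
Δλ = λ_C(1 - cos(36°))
Δλ = 2.4263 × (1 - cos(36°))
Δλ = 0.4634 pm

Initial wavelength:
λ = λ' - Δλ = 3.2155 - 0.4634 = 2.7521 pm

Initial energy:
E = hc/λ = 1239.842 / 2.7521 = 450.5000 keV

(Intermediate values are shown rounded; full precision is carried through to the final answer.)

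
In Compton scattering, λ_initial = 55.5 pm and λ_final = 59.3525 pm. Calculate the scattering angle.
126.00°

First find the wavelength shift:
Δλ = λ' - λ = 59.3525 - 55.5 = 3.8525 pm

Using Δλ = λ_C(1 - cos θ), with λ_C = h/(m_e·c) ≈ 2.42631024 pm:
cos θ = 1 - Δλ/λ_C
cos θ = 1 - 3.8525/2.42631024
cos θ = -0.587802

θ = arccos(-0.587802)
θ = 126.00°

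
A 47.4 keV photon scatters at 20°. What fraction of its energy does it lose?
0.0056 (or 0.56%)

Calculate initial and final photon energies:

Initial: E₀ = 47.4 keV → λ₀ = 26.1570 pm
Compton shift: Δλ = 0.1463 pm
Final wavelength: λ' = 26.3033 pm
Final energy: E' = 47.1363 keV

Fractional energy loss:
(E₀ - E')/E₀ = (47.4000 - 47.1363)/47.4000
= 0.2637/47.4000
= 0.0056
= 0.56%

(Intermediate values are shown rounded; full precision is carried through to the final answer.)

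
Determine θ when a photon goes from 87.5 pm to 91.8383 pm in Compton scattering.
142.00°

First find the wavelength shift:
Δλ = λ' - λ = 91.8383 - 87.5 = 4.3383 pm

Using Δλ = λ_C(1 - cos θ), with λ_C = h/(m_e·c) ≈ 2.42631024 pm:
cos θ = 1 - Δλ/λ_C
cos θ = 1 - 4.3383/2.42631024
cos θ = -0.788024

θ = arccos(-0.788024)
θ = 142.00°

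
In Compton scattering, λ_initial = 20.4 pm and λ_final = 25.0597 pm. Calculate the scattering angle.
157.00°

First find the wavelength shift:
Δλ = λ' - λ = 25.0597 - 20.4 = 4.6597 pm

Using Δλ = λ_C(1 - cos θ), with λ_C = h/(m_e·c) ≈ 2.42631024 pm:
cos θ = 1 - Δλ/λ_C
cos θ = 1 - 4.6597/2.42631024
cos θ = -0.920488

θ = arccos(-0.920488)
θ = 157.00°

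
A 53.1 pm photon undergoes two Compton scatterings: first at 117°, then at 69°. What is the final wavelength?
58.1846 pm

Apply Compton shift twice:

First scattering at θ₁ = 117°:
Δλ₁ = λ_C(1 - cos(117°))
Δλ₁ = 2.4263 × 1.4540
Δλ₁ = 3.5278 pm

After first scattering:
λ₁ = 53.1 + 3.5278 = 56.6278 pm

Second scattering at θ₂ = 69°:
Δλ₂ = λ_C(1 - cos(69°))
Δλ₂ = 2.4263 × 0.6416
Δλ₂ = 1.5568 pm

Final wavelength:
λ₂ = 56.6278 + 1.5568 = 58.1846 pm

Total shift: Δλ_total = 3.5278 + 1.5568 = 5.0846 pm

(Intermediate values are shown rounded; full precision is carried through to the final answer.)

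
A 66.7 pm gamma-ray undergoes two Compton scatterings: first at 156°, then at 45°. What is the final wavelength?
72.0535 pm

Apply Compton shift twice:

First scattering at θ₁ = 156°:
Δλ₁ = λ_C(1 - cos(156°))
Δλ₁ = 2.4263 × 1.9135
Δλ₁ = 4.6429 pm

After first scattering:
λ₁ = 66.7 + 4.6429 = 71.3429 pm

Second scattering at θ₂ = 45°:
Δλ₂ = λ_C(1 - cos(45°))
Δλ₂ = 2.4263 × 0.2929
Δλ₂ = 0.7106 pm

Final wavelength:
λ₂ = 71.3429 + 0.7106 = 72.0535 pm

Total shift: Δλ_total = 4.6429 + 0.7106 = 5.3535 pm

(Intermediate values are shown rounded; full precision is carried through to the final answer.)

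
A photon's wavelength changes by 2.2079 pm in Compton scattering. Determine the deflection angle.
84.84°

From the Compton formula Δλ = λ_C(1 - cos θ), we can solve for θ:

cos θ = 1 - Δλ/λ_C

Given:
- Δλ = 2.2079 pm
- λ_C = h/(m_e·c) ≈ 2.42631024 pm

cos θ = 1 - 2.2079/2.42631024
cos θ = 1 - 0.909983
cos θ = 0.090017

θ = arccos(0.090017)
θ = 84.84°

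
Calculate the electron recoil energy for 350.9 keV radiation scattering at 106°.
163.8504 keV

By energy conservation: K_e = E_initial - E_final

First find the scattered photon energy:
Initial wavelength: λ = hc/E = 3.5333 pm
Compton shift: Δλ = λ_C(1 - cos(106°)) = 3.0951 pm
Final wavelength: λ' = 3.5333 + 3.0951 = 6.6284 pm
Final photon energy: E' = hc/λ' = 187.0496 keV

Electron kinetic energy:
K_e = E - E' = 350.9000 - 187.0496 = 163.8504 keV

(Intermediate values are shown rounded; full precision is carried through to the final answer.)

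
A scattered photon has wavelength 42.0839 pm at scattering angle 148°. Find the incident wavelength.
37.6000 pm

From λ' = λ + Δλ, we have λ = λ' - Δλ

First calculate the Compton shift:
Δλ = λ_C(1 - cos θ)
Δλ = 2.4263 × (1 - cos(148°))
Δλ = 2.4263 × 1.8480
Δλ = 4.4839 pm

Initial wavelength:
λ = λ' - Δλ
λ = 42.0839 - 4.4839
λ = 37.6000 pm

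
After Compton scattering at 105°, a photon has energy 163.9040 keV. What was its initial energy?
274.9001 keV

Convert final energy to wavelength (hc ≈ 1239.842 keV·pm):
λ' = hc/E' = 1239.842 / 163.9040 = 7.5644 pm

Calculate the Compton shift:
Δλ = λ_C(1 - cos(105°))
Δλ = 2.4263 × (1 - cos(105°))
Δλ = 3.0543 pm

Initial wavelength:
λ = λ' - Δλ = 7.5644 - 3.0543 = 4.5102 pm

Initial energy:
E = hc/λ = 1239.842 / 4.5102 = 274.9001 keV

(Intermediate values are shown rounded; full precision is carried through to the final answer.)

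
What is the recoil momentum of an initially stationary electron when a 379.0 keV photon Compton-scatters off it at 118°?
2.6240e-22 kg·m/s

The electron is initially at rest, so by conservation of momentum:
p⃗_e = p⃗₀ − p⃗'  (incident photon momentum minus scattered photon momentum)

Photon momentum magnitudes (p = h/λ = E/c):
λ₀ = hc/E₀ = 3.2714 pm → p₀ = h/λ₀ = 2.0255e-22 kg·m/s
Δλ = λ_C(1 − cos 118°) = 3.5654 pm
λ' = 6.8367 pm → p' = h/λ' = 9.6918e-23 kg·m/s

The scattered photon makes angle θ = 118° with the incident direction, so by the law of cosines:
|p⃗_e|² = p₀² + p'² − 2p₀p'cos θ
|p⃗_e|² = (2.0255e-22)² + (9.6918e-23)² − 2·2.0255e-22·9.6918e-23·cos(118°)
|p⃗_e| = 2.6240e-22 kg·m/s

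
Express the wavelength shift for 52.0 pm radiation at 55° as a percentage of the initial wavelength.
1.9897%

Calculate the Compton shift:
Δλ = λ_C(1 - cos(55°))
Δλ = 2.4263 × (1 - cos(55°))
Δλ = 2.4263 × 0.4264
Δλ = 1.0346 pm

Percentage change:
(Δλ/λ₀) × 100 = (1.0346/52.0) × 100
= 1.9897%

(Intermediate values are shown rounded; full precision is carried through to the final answer.)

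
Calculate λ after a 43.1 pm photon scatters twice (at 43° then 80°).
45.7568 pm

Apply Compton shift twice:

First scattering at θ₁ = 43°:
Δλ₁ = λ_C(1 - cos(43°))
Δλ₁ = 2.4263 × 0.2686
Δλ₁ = 0.6518 pm

After first scattering:
λ₁ = 43.1 + 0.6518 = 43.7518 pm

Second scattering at θ₂ = 80°:
Δλ₂ = λ_C(1 - cos(80°))
Δλ₂ = 2.4263 × 0.8264
Δλ₂ = 2.0050 pm

Final wavelength:
λ₂ = 43.7518 + 2.0050 = 45.7568 pm

Total shift: Δλ_total = 0.6518 + 2.0050 = 2.6568 pm

(Intermediate values are shown rounded; full precision is carried through to the final answer.)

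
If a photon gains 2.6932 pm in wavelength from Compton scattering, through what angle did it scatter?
96.32°

From the Compton formula Δλ = λ_C(1 - cos θ), we can solve for θ:

cos θ = 1 - Δλ/λ_C

Given:
- Δλ = 2.6932 pm
- λ_C = h/(m_e·c) ≈ 2.42631024 pm

cos θ = 1 - 2.6932/2.42631024
cos θ = 1 - 1.109998
cos θ = -0.109998

θ = arccos(-0.109998)
θ = 96.32°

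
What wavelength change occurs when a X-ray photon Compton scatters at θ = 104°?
3.0133 pm

Using the Compton scattering formula:
Δλ = λ_C(1 - cos θ)

where λ_C = h/(m_e·c) ≈ 2.4263 pm is the Compton wavelength of an electron.

For θ = 104°:
cos(104°) = -0.2419
1 - cos(104°) = 1.2419

Δλ = 2.4263 × 1.2419
Δλ = 3.0133 pm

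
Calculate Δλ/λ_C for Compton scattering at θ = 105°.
1.2588 λ_C

The Compton shift formula is:
Δλ = λ_C(1 - cos θ)

Dividing both sides by λ_C:
Δλ/λ_C = 1 - cos θ

For θ = 105°:
Δλ/λ_C = 1 - cos(105°)
Δλ/λ_C = 1 - -0.2588
Δλ/λ_C = 1.2588

This means the shift is 1.2588 × λ_C = 3.0543 pm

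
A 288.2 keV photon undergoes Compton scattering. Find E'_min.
135.4332 keV (at θ = 180°)

The scattered photon has minimum energy when its wavelength is maximum, i.e., when the Compton shift Δλ = λ_C(1 − cos θ) is maximum. This occurs at θ = 180° (backscattering), giving Δλ_max = 2λ_C = 4.8526 pm.

Initial wavelength: λ₀ = hc/E₀ = 4.3020 pm
Maximum final wavelength: λ'_max = λ₀ + 2λ_C = 4.3020 + 4.8526 = 9.1546 pm
Minimum final energy: E'_min = hc/λ'_max = 135.4332 keV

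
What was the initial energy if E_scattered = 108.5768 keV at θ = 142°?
175.1000 keV

Convert final energy to wavelength (hc ≈ 1239.842 keV·pm):
λ' = hc/E' = 1239.842 / 108.5768 = 11.4190 pm

Calculate the Compton shift:
Δλ = λ_C(1 - cos(142°))
Δλ = 2.4263 × (1 - cos(142°))
Δλ = 4.3383 pm

Initial wavelength:
λ = λ' - Δλ = 11.4190 - 4.3383 = 7.0808 pm

Initial energy:
E = hc/λ = 1239.842 / 7.0808 = 175.1000 keV

(Intermediate values are shown rounded; full precision is carried through to the final answer.)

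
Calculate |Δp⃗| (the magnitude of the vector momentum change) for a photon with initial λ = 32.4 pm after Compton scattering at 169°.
3.8084e-23 kg·m/s

Photon momentum magnitude is p = h/λ.

Initial momentum:
p₀ = h/λ = 6.6261e-34/3.2400e-11 = 2.0451e-23 kg·m/s

After scattering:
λ' = λ + Δλ = 32.4 + 4.8080 = 37.2080 pm
p' = h/λ' = 6.6261e-34/3.7208e-11 = 1.7808e-23 kg·m/s

Momentum is a vector; the scattered photon's direction makes angle θ = 169° with the incident direction. The magnitude of the vector change Δp⃗ = p⃗₀ − p⃗' is found from the law of cosines:
|Δp⃗|² = p₀² + p'² − 2p₀p'cos θ
|Δp⃗|² = (2.0451e-23)² + (1.7808e-23)² − 2·2.0451e-23·1.7808e-23·cos(169°)
|Δp⃗| = 3.8084e-23 kg·m/s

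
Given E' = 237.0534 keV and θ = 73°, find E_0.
352.8999 keV

Convert final energy to wavelength (hc ≈ 1239.842 keV·pm):
λ' = hc/E' = 1239.842 / 237.0534 = 5.2302 pm

Calculate the Compton shift:
Δλ = λ_C(1 - cos(73°))
Δλ = 2.4263 × (1 - cos(73°))
Δλ = 1.7169 pm

Initial wavelength:
λ = λ' - Δλ = 5.2302 - 1.7169 = 3.5133 pm

Initial energy:
E = hc/λ = 1239.842 / 3.5133 = 352.8999 keV

(Intermediate values are shown rounded; full precision is carried through to the final answer.)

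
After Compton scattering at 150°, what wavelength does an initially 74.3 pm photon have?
78.8276 pm

Using the Compton formula: λ' = λ + λ_C(1 − cos θ)

For θ = 150°, cos θ = -√3/2 (exact) ≈ -0.8660, so:
1 − cos 150° = 1 − (-√3/2) ≈ 1.8660

Δλ = λ_C × 1.8660 = 2.4263 × 1.8660 = 4.5276 pm

λ' = 74.3 + 4.5276 = 78.8276 pm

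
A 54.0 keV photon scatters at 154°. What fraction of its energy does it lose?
0.1671 (or 16.71%)

Calculate initial and final photon energies:

Initial: E₀ = 54.0 keV → λ₀ = 22.9600 pm
Compton shift: Δλ = 4.6071 pm
Final wavelength: λ' = 27.5671 pm
Final energy: E' = 44.9754 keV

Fractional energy loss:
(E₀ - E')/E₀ = (54.0000 - 44.9754)/54.0000
= 9.0246/54.0000
= 0.1671
= 16.71%

(Intermediate values are shown rounded; full precision is carried through to the final answer.)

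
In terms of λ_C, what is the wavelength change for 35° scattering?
0.1808 λ_C

The Compton shift formula is:
Δλ = λ_C(1 - cos θ)

Dividing both sides by λ_C:
Δλ/λ_C = 1 - cos θ

For θ = 35°:
Δλ/λ_C = 1 - cos(35°)
Δλ/λ_C = 1 - 0.8192
Δλ/λ_C = 0.1808

This means the shift is 0.1808 × λ_C = 0.4388 pm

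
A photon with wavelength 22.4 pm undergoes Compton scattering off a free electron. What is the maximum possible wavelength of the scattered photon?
27.2526 pm (at θ = 180°)

The Compton shift is Δλ = λ_C(1 − cos θ).

Since cos θ ranges from −1 to 1, the factor (1 − cos θ) ranges from 0 to 2; the maximum shift occurs at θ = 180° (backscattering):
Δλ_max = 2λ_C = 2 × 2.4263 pm = 4.8526 pm

Maximum scattered wavelength:
λ'_max = λ₀ + Δλ_max = 22.4 + 4.8526 = 27.2526 pm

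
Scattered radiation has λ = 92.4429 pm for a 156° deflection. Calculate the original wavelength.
87.8000 pm

From λ' = λ + Δλ, we have λ = λ' - Δλ

First calculate the Compton shift:
Δλ = λ_C(1 - cos θ)
Δλ = 2.4263 × (1 - cos(156°))
Δλ = 2.4263 × 1.9135
Δλ = 4.6429 pm

Initial wavelength:
λ = λ' - Δλ
λ = 92.4429 - 4.6429
λ = 87.8000 pm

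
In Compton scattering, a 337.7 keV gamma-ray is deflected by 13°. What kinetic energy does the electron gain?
5.6246 keV

By energy conservation: K_e = E_initial - E_final

First find the scattered photon energy:
Initial wavelength: λ = hc/E = 3.6714 pm
Compton shift: Δλ = λ_C(1 - cos(13°)) = 0.0622 pm
Final wavelength: λ' = 3.6714 + 0.0622 = 3.7336 pm
Final photon energy: E' = hc/λ' = 332.0754 keV

Electron kinetic energy:
K_e = E - E' = 337.7000 - 332.0754 = 5.6246 keV

(Intermediate values are shown rounded; full precision is carried through to the final answer.)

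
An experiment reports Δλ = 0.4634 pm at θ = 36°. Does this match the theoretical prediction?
Yes, consistent

Calculate the expected shift for θ = 36°:

Δλ_expected = λ_C(1 - cos(36°))
Δλ_expected = 2.4263 × (1 - cos(36°))
Δλ_expected = 2.4263 × 0.1910
Δλ_expected = 0.4634 pm

Given shift: 0.4634 pm
Expected shift: 0.4634 pm
Difference: 0.0000 pm

The values match. This is consistent with Compton scattering at the stated angle.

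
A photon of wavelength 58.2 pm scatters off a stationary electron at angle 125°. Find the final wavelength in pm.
62.0180 pm

Using the Compton scattering formula:
λ' = λ + Δλ = λ + λ_C(1 - cos θ)

Given:
- Initial wavelength λ = 58.2 pm
- Scattering angle θ = 125°
- Compton wavelength λ_C ≈ 2.4263 pm

Calculate the shift:
Δλ = 2.4263 × (1 - cos(125°))
Δλ = 2.4263 × 1.5736
Δλ = 3.8180 pm

Final wavelength:
λ' = 58.2 + 3.8180 = 62.0180 pm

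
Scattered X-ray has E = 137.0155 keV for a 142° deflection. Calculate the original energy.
263.1998 keV

Convert final energy to wavelength (hc ≈ 1239.842 keV·pm):
λ' = hc/E' = 1239.842 / 137.0155 = 9.0489 pm

Calculate the Compton shift:
Δλ = λ_C(1 - cos(142°))
Δλ = 2.4263 × (1 - cos(142°))
Δλ = 4.3383 pm

Initial wavelength:
λ = λ' - Δλ = 9.0489 - 4.3383 = 4.7106 pm

Initial energy:
E = hc/λ = 1239.842 / 4.7106 = 263.1998 keV

(Intermediate values are shown rounded; full precision is carried through to the final answer.)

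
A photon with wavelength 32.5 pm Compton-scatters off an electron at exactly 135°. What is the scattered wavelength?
36.6420 pm

Using the Compton formula: λ' = λ + λ_C(1 − cos θ)

For θ = 135°, cos θ = -√2/2 (exact) ≈ -0.7071, so:
1 − cos 135° = 1 − (-√2/2) ≈ 1.7071

Δλ = λ_C × 1.7071 = 2.4263 × 1.7071 = 4.1420 pm

λ' = 32.5 + 4.1420 = 36.6420 pm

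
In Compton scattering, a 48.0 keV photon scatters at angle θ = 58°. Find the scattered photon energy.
45.9701 keV

First convert energy to wavelength:
λ = hc/E, with hc ≈ 1239.842 keV·pm (i.e. 1239.842 eV·nm)

For E = 48.0 keV = 48000 eV:
λ = 1239.842 keV·pm / 48.0 keV
λ = 25.8300 pm

Calculate the Compton shift:
Δλ = λ_C(1 - cos(58°)) = 2.4263 × 0.4701
Δλ = 1.1406 pm

Final wavelength:
λ' = 25.8300 + 1.1406 = 26.9706 pm

Final energy:
E' = hc/λ' = 1239.842 / 26.9706 = 45.9701 keV

(Intermediate values are shown rounded; full precision is carried through to the final answer.)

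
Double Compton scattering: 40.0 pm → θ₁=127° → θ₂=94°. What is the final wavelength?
46.4821 pm

Apply Compton shift twice:

First scattering at θ₁ = 127°:
Δλ₁ = λ_C(1 - cos(127°))
Δλ₁ = 2.4263 × 1.6018
Δλ₁ = 3.8865 pm

After first scattering:
λ₁ = 40.0 + 3.8865 = 43.8865 pm

Second scattering at θ₂ = 94°:
Δλ₂ = λ_C(1 - cos(94°))
Δλ₂ = 2.4263 × 1.0698
Δλ₂ = 2.5956 pm

Final wavelength:
λ₂ = 43.8865 + 2.5956 = 46.4821 pm

Total shift: Δλ_total = 3.8865 + 2.5956 = 6.4821 pm

(Intermediate values are shown rounded; full precision is carried through to the final answer.)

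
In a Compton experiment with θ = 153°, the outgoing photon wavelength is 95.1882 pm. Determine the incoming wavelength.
90.6000 pm

From λ' = λ + Δλ, we have λ = λ' - Δλ

First calculate the Compton shift:
Δλ = λ_C(1 - cos θ)
Δλ = 2.4263 × (1 - cos(153°))
Δλ = 2.4263 × 1.8910
Δλ = 4.5882 pm

Initial wavelength:
λ = λ' - Δλ
λ = 95.1882 - 4.5882
λ = 90.6000 pm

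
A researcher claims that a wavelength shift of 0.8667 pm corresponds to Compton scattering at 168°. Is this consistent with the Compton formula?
No, inconsistent

Calculate the expected shift for θ = 168°:

Δλ_expected = λ_C(1 - cos(168°))
Δλ_expected = 2.4263 × (1 - cos(168°))
Δλ_expected = 2.4263 × 1.9781
Δλ_expected = 4.7996 pm

Given shift: 0.8667 pm
Expected shift: 4.7996 pm
Difference: 3.9329 pm

The values do not match. The given shift corresponds to θ ≈ 50.0°, not 168°.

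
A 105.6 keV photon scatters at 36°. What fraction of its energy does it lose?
0.0380 (or 3.80%)

Calculate initial and final photon energies:

Initial: E₀ = 105.6 keV → λ₀ = 11.7409 pm
Compton shift: Δλ = 0.4634 pm
Final wavelength: λ' = 12.2043 pm
Final energy: E' = 101.5905 keV

Fractional energy loss:
(E₀ - E')/E₀ = (105.6000 - 101.5905)/105.6000
= 4.0095/105.6000
= 0.0380
= 3.80%

(Intermediate values are shown rounded; full precision is carried through to the final answer.)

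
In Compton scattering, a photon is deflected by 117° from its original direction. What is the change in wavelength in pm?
3.5278 pm

Using the Compton scattering formula:
Δλ = λ_C(1 - cos θ)

where λ_C = h/(m_e·c) ≈ 2.4263 pm is the Compton wavelength of an electron.

For θ = 117°:
cos(117°) = -0.4540
1 - cos(117°) = 1.4540

Δλ = 2.4263 × 1.4540
Δλ = 3.5278 pm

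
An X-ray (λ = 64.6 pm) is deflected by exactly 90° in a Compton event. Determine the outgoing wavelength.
67.0263 pm

Using the Compton formula: λ' = λ + λ_C(1 − cos θ)

For θ = 90°, cos θ = 0 (exact) = 0.0000, so:
1 − cos 90° = 1 − (0) = 1.0000

Δλ = λ_C × 1.0000 = 2.4263 × 1.0000 = 2.4263 pm

λ' = 64.6 + 2.4263 = 67.0263 pm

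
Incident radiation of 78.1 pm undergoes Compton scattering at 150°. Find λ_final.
82.6276 pm

Using the Compton scattering formula:
λ' = λ + Δλ = λ + λ_C(1 - cos θ)

Given:
- Initial wavelength λ = 78.1 pm
- Scattering angle θ = 150°
- Compton wavelength λ_C ≈ 2.4263 pm

Calculate the shift:
Δλ = 2.4263 × (1 - cos(150°))
Δλ = 2.4263 × 1.8660
Δλ = 4.5276 pm

Final wavelength:
λ' = 78.1 + 4.5276 = 82.6276 pm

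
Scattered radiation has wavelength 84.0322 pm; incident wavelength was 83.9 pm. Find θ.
19.00°

First find the wavelength shift:
Δλ = λ' - λ = 84.0322 - 83.9 = 0.1322 pm

Using Δλ = λ_C(1 - cos θ), with λ_C = h/(m_e·c) ≈ 2.42631024 pm:
cos θ = 1 - Δλ/λ_C
cos θ = 1 - 0.1322/2.42631024
cos θ = 0.945514

θ = arccos(0.945514)
θ = 19.00°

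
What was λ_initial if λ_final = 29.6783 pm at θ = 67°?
28.2000 pm

From λ' = λ + Δλ, we have λ = λ' - Δλ

First calculate the Compton shift:
Δλ = λ_C(1 - cos θ)
Δλ = 2.4263 × (1 - cos(67°))
Δλ = 2.4263 × 0.6093
Δλ = 1.4783 pm

Initial wavelength:
λ = λ' - Δλ
λ = 29.6783 - 1.4783
λ = 28.2000 pm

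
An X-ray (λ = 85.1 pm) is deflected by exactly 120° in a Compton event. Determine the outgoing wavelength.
88.7395 pm

Using the Compton formula: λ' = λ + λ_C(1 − cos θ)

For θ = 120°, cos θ = -1/2 (exact) = -0.5000, so:
1 − cos 120° = 1 − (-1/2) = 1.5000

Δλ = λ_C × 1.5000 = 2.4263 × 1.5000 = 3.6395 pm

λ' = 85.1 + 3.6395 = 88.7395 pm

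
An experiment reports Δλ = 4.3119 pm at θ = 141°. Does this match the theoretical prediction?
Yes, consistent

Calculate the expected shift for θ = 141°:

Δλ_expected = λ_C(1 - cos(141°))
Δλ_expected = 2.4263 × (1 - cos(141°))
Δλ_expected = 2.4263 × 1.7771
Δλ_expected = 4.3119 pm

Given shift: 4.3119 pm
Expected shift: 4.3119 pm
Difference: 0.0000 pm

The values match. This is consistent with Compton scattering at the stated angle.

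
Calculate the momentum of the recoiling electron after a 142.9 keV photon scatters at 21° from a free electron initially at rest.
2.7615e-23 kg·m/s

The electron is initially at rest, so by conservation of momentum:
p⃗_e = p⃗₀ − p⃗'  (incident photon momentum minus scattered photon momentum)

Photon momentum magnitudes (p = h/λ = E/c):
λ₀ = hc/E₀ = 8.6763 pm → p₀ = h/λ₀ = 7.6370e-23 kg·m/s
Δλ = λ_C(1 − cos 21°) = 0.1612 pm
λ' = 8.8374 pm → p' = h/λ' = 7.4977e-23 kg·m/s

The scattered photon makes angle θ = 21° with the incident direction, so by the law of cosines:
|p⃗_e|² = p₀² + p'² − 2p₀p'cos θ
|p⃗_e|² = (7.6370e-23)² + (7.4977e-23)² − 2·7.6370e-23·7.4977e-23·cos(21°)
|p⃗_e| = 2.7615e-23 kg·m/s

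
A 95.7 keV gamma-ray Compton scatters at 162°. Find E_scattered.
70.0896 keV

First convert energy to wavelength:
λ = hc/E, with hc ≈ 1239.842 keV·pm (i.e. 1239.842 eV·nm)

For E = 95.7 keV = 95700 eV:
λ = 1239.842 keV·pm / 95.7 keV
λ = 12.9555 pm

Calculate the Compton shift:
Δλ = λ_C(1 - cos(162°)) = 2.4263 × 1.9511
Δλ = 4.7339 pm

Final wavelength:
λ' = 12.9555 + 4.7339 = 17.6894 pm

Final energy:
E' = hc/λ' = 1239.842 / 17.6894 = 70.0896 keV

(Intermediate values are shown rounded; full precision is carried through to the final answer.)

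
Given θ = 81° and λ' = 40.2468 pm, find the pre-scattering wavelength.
38.2000 pm

From λ' = λ + Δλ, we have λ = λ' - Δλ

First calculate the Compton shift:
Δλ = λ_C(1 - cos θ)
Δλ = 2.4263 × (1 - cos(81°))
Δλ = 2.4263 × 0.8436
Δλ = 2.0468 pm

Initial wavelength:
λ = λ' - Δλ
λ = 40.2468 - 2.0468
λ = 38.2000 pm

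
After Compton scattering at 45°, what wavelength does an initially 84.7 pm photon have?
85.4106 pm

Using the Compton formula: λ' = λ + λ_C(1 − cos θ)

For θ = 45°, cos θ = √2/2 (exact) ≈ 0.7071, so:
1 − cos 45° = 1 − (√2/2) ≈ 0.2929

Δλ = λ_C × 0.2929 = 2.4263 × 0.2929 = 0.7106 pm

λ' = 84.7 + 0.7106 = 85.4106 pm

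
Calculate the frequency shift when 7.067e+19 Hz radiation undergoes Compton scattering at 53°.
1.311e+19 Hz (decrease)

Convert frequency to wavelength (c = 299792458 m/s):
λ₀ = c/f₀ = 299792458/7.067e+19 = 4.2421460e-12 m = 4.2421 pm

Calculate Compton shift:
Δλ = λ_C(1 - cos(53°)) = 0.9661 pm

Final wavelength:
λ' = λ₀ + Δλ = 4.2421 + 0.9661 = 5.2083 pm

Final frequency:
f' = c/λ' = 299792458/5.2082663e-12 = 5.7560893e+19 Hz

Frequency shift (decrease):
Δf = f₀ - f' = 7.067e+19 - 5.7560893e+19 = 1.311e+19 Hz

(Intermediate values are shown rounded; full precision is carried through to the final answer.)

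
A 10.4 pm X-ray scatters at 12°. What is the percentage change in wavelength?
0.5098%

Calculate the Compton shift:
Δλ = λ_C(1 - cos(12°))
Δλ = 2.4263 × (1 - cos(12°))
Δλ = 2.4263 × 0.0219
Δλ = 0.0530 pm

Percentage change:
(Δλ/λ₀) × 100 = (0.0530/10.4) × 100
= 0.5098%

(Intermediate values are shown rounded; full precision is carried through to the final answer.)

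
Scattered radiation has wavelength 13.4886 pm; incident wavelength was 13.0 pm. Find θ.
37.00°

First find the wavelength shift:
Δλ = λ' - λ = 13.4886 - 13.0 = 0.4886 pm

Using Δλ = λ_C(1 - cos θ), with λ_C = h/(m_e·c) ≈ 2.42631024 pm:
cos θ = 1 - Δλ/λ_C
cos θ = 1 - 0.4886/2.42631024
cos θ = 0.798624

θ = arccos(0.798624)
θ = 37.00°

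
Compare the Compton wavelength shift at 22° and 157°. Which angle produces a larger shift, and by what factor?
157° produces the larger shift by a factor of 26.375

Calculate both shifts using Δλ = λ_C(1 - cos θ):

For θ₁ = 22°:
Δλ₁ = 2.4263 × (1 - cos(22°))
Δλ₁ = 2.4263 × 0.0728
Δλ₁ = 0.1767 pm

For θ₂ = 157°:
Δλ₂ = 2.4263 × (1 - cos(157°))
Δλ₂ = 2.4263 × 1.9205
Δλ₂ = 4.6597 pm

The 157° angle produces the larger shift.
Ratio: 4.6597/0.1767 = 26.375

(Intermediate values are shown rounded; full precision is carried through to the final answer.)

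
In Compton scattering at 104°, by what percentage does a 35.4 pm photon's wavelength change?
8.5121%

Calculate the Compton shift:
Δλ = λ_C(1 - cos(104°))
Δλ = 2.4263 × (1 - cos(104°))
Δλ = 2.4263 × 1.2419
Δλ = 3.0133 pm

Percentage change:
(Δλ/λ₀) × 100 = (3.0133/35.4) × 100
= 8.5121%

(Intermediate values are shown rounded; full precision is carried through to the final answer.)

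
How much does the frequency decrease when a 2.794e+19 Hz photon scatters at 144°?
8.111e+18 Hz (decrease)

Convert frequency to wavelength (c = 299792458 m/s):
λ₀ = c/f₀ = 299792458/2.794e+19 = 1.0729866e-11 m = 10.7299 pm

Calculate Compton shift:
Δλ = λ_C(1 - cos(144°)) = 4.3892 pm

Final wavelength:
λ' = λ₀ + Δλ = 10.7299 + 4.3892 = 15.1191 pm

Final frequency:
f' = c/λ' = 299792458/1.5119103e-11 = 1.9828720e+19 Hz

Frequency shift (decrease):
Δf = f₀ - f' = 2.794e+19 - 1.9828720e+19 = 8.111e+18 Hz

(Intermediate values are shown rounded; full precision is carried through to the final answer.)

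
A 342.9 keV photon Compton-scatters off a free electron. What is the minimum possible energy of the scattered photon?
146.4085 keV (at θ = 180°)

The scattered photon has minimum energy when its wavelength is maximum, i.e., when the Compton shift Δλ = λ_C(1 − cos θ) is maximum. This occurs at θ = 180° (backscattering), giving Δλ_max = 2λ_C = 4.8526 pm.

Initial wavelength: λ₀ = hc/E₀ = 3.6158 pm
Maximum final wavelength: λ'_max = λ₀ + 2λ_C = 3.6158 + 4.8526 = 8.4684 pm
Minimum final energy: E'_min = hc/λ'_max = 146.4085 keV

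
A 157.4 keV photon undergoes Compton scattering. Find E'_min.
97.3981 keV (at θ = 180°)

The scattered photon has minimum energy when its wavelength is maximum, i.e., when the Compton shift Δλ = λ_C(1 − cos θ) is maximum. This occurs at θ = 180° (backscattering), giving Δλ_max = 2λ_C = 4.8526 pm.

Initial wavelength: λ₀ = hc/E₀ = 7.8770 pm
Maximum final wavelength: λ'_max = λ₀ + 2λ_C = 7.8770 + 4.8526 = 12.7296 pm
Minimum final energy: E'_min = hc/λ'_max = 97.3981 keV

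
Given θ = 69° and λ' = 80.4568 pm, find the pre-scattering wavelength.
78.9000 pm

From λ' = λ + Δλ, we have λ = λ' - Δλ

First calculate the Compton shift:
Δλ = λ_C(1 - cos θ)
Δλ = 2.4263 × (1 - cos(69°))
Δλ = 2.4263 × 0.6416
Δλ = 1.5568 pm

Initial wavelength:
λ = λ' - Δλ
λ = 80.4568 - 1.5568
λ = 78.9000 pm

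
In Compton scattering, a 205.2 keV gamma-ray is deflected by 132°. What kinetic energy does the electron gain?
82.3454 keV

By energy conservation: K_e = E_initial - E_final

First find the scattered photon energy:
Initial wavelength: λ = hc/E = 6.0421 pm
Compton shift: Δλ = λ_C(1 - cos(132°)) = 4.0498 pm
Final wavelength: λ' = 6.0421 + 4.0498 = 10.0919 pm
Final photon energy: E' = hc/λ' = 122.8546 keV

Electron kinetic energy:
K_e = E - E' = 205.2000 - 122.8546 = 82.3454 keV

(Intermediate values are shown rounded; full precision is carried through to the final answer.)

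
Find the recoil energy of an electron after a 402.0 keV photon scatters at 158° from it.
242.2292 keV

By energy conservation: K_e = E_initial - E_final

First find the scattered photon energy:
Initial wavelength: λ = hc/E = 3.0842 pm
Compton shift: Δλ = λ_C(1 - cos(158°)) = 4.6759 pm
Final wavelength: λ' = 3.0842 + 4.6759 = 7.7601 pm
Final photon energy: E' = hc/λ' = 159.7708 keV

Electron kinetic energy:
K_e = E - E' = 402.0000 - 159.7708 = 242.2292 keV

(Intermediate values are shown rounded; full precision is carried through to the final answer.)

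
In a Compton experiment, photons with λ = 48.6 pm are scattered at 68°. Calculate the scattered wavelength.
50.1174 pm

Using the Compton scattering formula:
λ' = λ + Δλ = λ + λ_C(1 - cos θ)

Given:
- Initial wavelength λ = 48.6 pm
- Scattering angle θ = 68°
- Compton wavelength λ_C ≈ 2.4263 pm

Calculate the shift:
Δλ = 2.4263 × (1 - cos(68°))
Δλ = 2.4263 × 0.6254
Δλ = 1.5174 pm

Final wavelength:
λ' = 48.6 + 1.5174 = 50.1174 pm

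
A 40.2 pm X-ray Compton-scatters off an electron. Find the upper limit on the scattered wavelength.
45.0526 pm (at θ = 180°)

The Compton shift is Δλ = λ_C(1 − cos θ).

Since cos θ ranges from −1 to 1, the factor (1 − cos θ) ranges from 0 to 2; the maximum shift occurs at θ = 180° (backscattering):
Δλ_max = 2λ_C = 2 × 2.4263 pm = 4.8526 pm

Maximum scattered wavelength:
λ'_max = λ₀ + Δλ_max = 40.2 + 4.8526 = 45.0526 pm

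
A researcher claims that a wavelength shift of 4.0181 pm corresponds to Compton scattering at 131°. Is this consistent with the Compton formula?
Yes, consistent

Calculate the expected shift for θ = 131°:

Δλ_expected = λ_C(1 - cos(131°))
Δλ_expected = 2.4263 × (1 - cos(131°))
Δλ_expected = 2.4263 × 1.6561
Δλ_expected = 4.0181 pm

Given shift: 4.0181 pm
Expected shift: 4.0181 pm
Difference: 0.0000 pm

The values match. This is consistent with Compton scattering at the stated angle.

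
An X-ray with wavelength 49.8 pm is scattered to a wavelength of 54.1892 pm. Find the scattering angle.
144.00°

First find the wavelength shift:
Δλ = λ' - λ = 54.1892 - 49.8 = 4.3892 pm

Using Δλ = λ_C(1 - cos θ), with λ_C = h/(m_e·c) ≈ 2.42631024 pm:
cos θ = 1 - Δλ/λ_C
cos θ = 1 - 4.3892/2.42631024
cos θ = -0.809002

θ = arccos(-0.809002)
θ = 144.00°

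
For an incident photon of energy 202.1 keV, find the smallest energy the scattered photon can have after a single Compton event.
112.8420 keV (at θ = 180°)

The scattered photon has minimum energy when its wavelength is maximum, i.e., when the Compton shift Δλ = λ_C(1 − cos θ) is maximum. This occurs at θ = 180° (backscattering), giving Δλ_max = 2λ_C = 4.8526 pm.

Initial wavelength: λ₀ = hc/E₀ = 6.1348 pm
Maximum final wavelength: λ'_max = λ₀ + 2λ_C = 6.1348 + 4.8526 = 10.9874 pm
Minimum final energy: E'_min = hc/λ'_max = 112.8420 keV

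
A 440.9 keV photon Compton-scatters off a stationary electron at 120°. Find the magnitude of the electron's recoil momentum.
3.0045e-22 kg·m/s

The electron is initially at rest, so by conservation of momentum:
p⃗_e = p⃗₀ − p⃗'  (incident photon momentum minus scattered photon momentum)

Photon momentum magnitudes (p = h/λ = E/c):
λ₀ = hc/E₀ = 2.8121 pm → p₀ = h/λ₀ = 2.3563e-22 kg·m/s
Δλ = λ_C(1 − cos 120°) = 3.6395 pm
λ' = 6.4515 pm → p' = h/λ' = 1.0271e-22 kg·m/s

The scattered photon makes angle θ = 120° with the incident direction, so by the law of cosines:
|p⃗_e|² = p₀² + p'² − 2p₀p'cos θ
|p⃗_e|² = (2.3563e-22)² + (1.0271e-22)² − 2·2.3563e-22·1.0271e-22·cos(120°)
|p⃗_e| = 3.0045e-22 kg·m/s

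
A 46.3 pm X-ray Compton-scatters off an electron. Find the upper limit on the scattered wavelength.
51.1526 pm (at θ = 180°)

The Compton shift is Δλ = λ_C(1 − cos θ).

Since cos θ ranges from −1 to 1, the factor (1 − cos θ) ranges from 0 to 2; the maximum shift occurs at θ = 180° (backscattering):
Δλ_max = 2λ_C = 2 × 2.4263 pm = 4.8526 pm

Maximum scattered wavelength:
λ'_max = λ₀ + Δλ_max = 46.3 + 4.8526 = 51.1526 pm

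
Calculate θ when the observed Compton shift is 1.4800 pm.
67.04°

From the Compton formula Δλ = λ_C(1 - cos θ), we can solve for θ:

cos θ = 1 - Δλ/λ_C

Given:
- Δλ = 1.4800 pm
- λ_C = h/(m_e·c) ≈ 2.42631024 pm

cos θ = 1 - 1.4800/2.42631024
cos θ = 1 - 0.609980
cos θ = 0.390020

θ = arccos(0.390020)
θ = 67.04°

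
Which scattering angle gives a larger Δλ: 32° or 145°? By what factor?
145° produces the larger shift by a factor of 11.972

Calculate both shifts using Δλ = λ_C(1 - cos θ):

For θ₁ = 32°:
Δλ₁ = 2.4263 × (1 - cos(32°))
Δλ₁ = 2.4263 × 0.1520
Δλ₁ = 0.3687 pm

For θ₂ = 145°:
Δλ₂ = 2.4263 × (1 - cos(145°))
Δλ₂ = 2.4263 × 1.8192
Δλ₂ = 4.4138 pm

The 145° angle produces the larger shift.
Ratio: 4.4138/0.3687 = 11.972

(Intermediate values are shown rounded; full precision is carried through to the final answer.)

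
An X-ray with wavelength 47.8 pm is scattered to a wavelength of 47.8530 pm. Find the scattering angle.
12.00°

First find the wavelength shift:
Δλ = λ' - λ = 47.8530 - 47.8 = 0.0530 pm

Using Δλ = λ_C(1 - cos θ), with λ_C = h/(m_e·c) ≈ 2.42631024 pm:
cos θ = 1 - Δλ/λ_C
cos θ = 1 - 0.0530/2.42631024
cos θ = 0.978156

θ = arccos(0.978156)
θ = 12.00°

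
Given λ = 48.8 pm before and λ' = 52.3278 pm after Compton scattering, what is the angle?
117.00°

First find the wavelength shift:
Δλ = λ' - λ = 52.3278 - 48.8 = 3.5278 pm

Using Δλ = λ_C(1 - cos θ), with λ_C = h/(m_e·c) ≈ 2.42631024 pm:
cos θ = 1 - Δλ/λ_C
cos θ = 1 - 3.5278/2.42631024
cos θ = -0.453977

θ = arccos(-0.453977)
θ = 117.00°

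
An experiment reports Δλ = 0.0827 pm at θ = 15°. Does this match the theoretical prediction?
Yes, consistent

Calculate the expected shift for θ = 15°:

Δλ_expected = λ_C(1 - cos(15°))
Δλ_expected = 2.4263 × (1 - cos(15°))
Δλ_expected = 2.4263 × 0.0341
Δλ_expected = 0.0827 pm

Given shift: 0.0827 pm
Expected shift: 0.0827 pm
Difference: 0.0000 pm

The values match. This is consistent with Compton scattering at the stated angle.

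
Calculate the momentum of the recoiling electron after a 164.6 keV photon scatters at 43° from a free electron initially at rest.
6.2255e-23 kg·m/s

The electron is initially at rest, so by conservation of momentum:
p⃗_e = p⃗₀ − p⃗'  (incident photon momentum minus scattered photon momentum)

Photon momentum magnitudes (p = h/λ = E/c):
λ₀ = hc/E₀ = 7.5325 pm → p₀ = h/λ₀ = 8.7967e-23 kg·m/s
Δλ = λ_C(1 − cos 43°) = 0.6518 pm
λ' = 8.1843 pm → p' = h/λ' = 8.0961e-23 kg·m/s

The scattered photon makes angle θ = 43° with the incident direction, so by the law of cosines:
|p⃗_e|² = p₀² + p'² − 2p₀p'cos θ
|p⃗_e|² = (8.7967e-23)² + (8.0961e-23)² − 2·8.7967e-23·8.0961e-23·cos(43°)
|p⃗_e| = 6.2255e-23 kg·m/s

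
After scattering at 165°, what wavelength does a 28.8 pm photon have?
33.5699 pm

Using the Compton scattering formula:
λ' = λ + Δλ = λ + λ_C(1 - cos θ)

Given:
- Initial wavelength λ = 28.8 pm
- Scattering angle θ = 165°
- Compton wavelength λ_C ≈ 2.4263 pm

Calculate the shift:
Δλ = 2.4263 × (1 - cos(165°))
Δλ = 2.4263 × 1.9659
Δλ = 4.7699 pm

Final wavelength:
λ' = 28.8 + 4.7699 = 33.5699 pm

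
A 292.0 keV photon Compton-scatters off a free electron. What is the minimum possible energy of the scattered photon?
136.2665 keV (at θ = 180°)

The scattered photon has minimum energy when its wavelength is maximum, i.e., when the Compton shift Δλ = λ_C(1 − cos θ) is maximum. This occurs at θ = 180° (backscattering), giving Δλ_max = 2λ_C = 4.8526 pm.

Initial wavelength: λ₀ = hc/E₀ = 4.2460 pm
Maximum final wavelength: λ'_max = λ₀ + 2λ_C = 4.2460 + 4.8526 = 9.0987 pm
Minimum final energy: E'_min = hc/λ'_max = 136.2665 keV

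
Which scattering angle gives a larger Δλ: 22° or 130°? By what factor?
130° produces the larger shift by a factor of 22.561

Calculate both shifts using Δλ = λ_C(1 - cos θ):

For θ₁ = 22°:
Δλ₁ = 2.4263 × (1 - cos(22°))
Δλ₁ = 2.4263 × 0.0728
Δλ₁ = 0.1767 pm

For θ₂ = 130°:
Δλ₂ = 2.4263 × (1 - cos(130°))
Δλ₂ = 2.4263 × 1.6428
Δλ₂ = 3.9859 pm

The 130° angle produces the larger shift.
Ratio: 3.9859/0.1767 = 22.561

(Intermediate values are shown rounded; full precision is carried through to the final answer.)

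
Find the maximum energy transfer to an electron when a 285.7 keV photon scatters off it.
150.8215 keV

Maximum energy transfer occurs at θ = 180° (backscattering).

Initial photon: E₀ = 285.7 keV → λ₀ = 4.3397 pm

Maximum Compton shift (at 180°):
Δλ_max = 2λ_C = 2 × 2.4263 = 4.8526 pm

Final wavelength:
λ' = 4.3397 + 4.8526 = 9.1923 pm

Minimum photon energy (maximum energy to electron):
E'_min = hc/λ' = 134.8785 keV

Maximum electron kinetic energy:
K_max = E₀ - E'_min = 285.7000 - 134.8785 = 150.8215 keV

(Intermediate values are shown rounded; full precision is carried through to the final answer.)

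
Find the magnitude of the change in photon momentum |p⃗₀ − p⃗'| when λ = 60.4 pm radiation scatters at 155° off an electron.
2.0659e-23 kg·m/s

Photon momentum magnitude is p = h/λ.

Initial momentum:
p₀ = h/λ = 6.6261e-34/6.0400e-11 = 1.0970e-23 kg·m/s

After scattering:
λ' = λ + Δλ = 60.4 + 4.6253 = 65.0253 pm
p' = h/λ' = 6.6261e-34/6.5025e-11 = 1.0190e-23 kg·m/s

Momentum is a vector; the scattered photon's direction makes angle θ = 155° with the incident direction. The magnitude of the vector change Δp⃗ = p⃗₀ − p⃗' is found from the law of cosines:
|Δp⃗|² = p₀² + p'² − 2p₀p'cos θ
|Δp⃗|² = (1.0970e-23)² + (1.0190e-23)² − 2·1.0970e-23·1.0190e-23·cos(155°)
|Δp⃗| = 2.0659e-23 kg·m/s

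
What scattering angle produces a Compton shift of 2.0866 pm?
81.95°

From the Compton formula Δλ = λ_C(1 - cos θ), we can solve for θ:

cos θ = 1 - Δλ/λ_C

Given:
- Δλ = 2.0866 pm
- λ_C = h/(m_e·c) ≈ 2.42631024 pm

cos θ = 1 - 2.0866/2.42631024
cos θ = 1 - 0.859989
cos θ = 0.140011

θ = arccos(0.140011)
θ = 81.95°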